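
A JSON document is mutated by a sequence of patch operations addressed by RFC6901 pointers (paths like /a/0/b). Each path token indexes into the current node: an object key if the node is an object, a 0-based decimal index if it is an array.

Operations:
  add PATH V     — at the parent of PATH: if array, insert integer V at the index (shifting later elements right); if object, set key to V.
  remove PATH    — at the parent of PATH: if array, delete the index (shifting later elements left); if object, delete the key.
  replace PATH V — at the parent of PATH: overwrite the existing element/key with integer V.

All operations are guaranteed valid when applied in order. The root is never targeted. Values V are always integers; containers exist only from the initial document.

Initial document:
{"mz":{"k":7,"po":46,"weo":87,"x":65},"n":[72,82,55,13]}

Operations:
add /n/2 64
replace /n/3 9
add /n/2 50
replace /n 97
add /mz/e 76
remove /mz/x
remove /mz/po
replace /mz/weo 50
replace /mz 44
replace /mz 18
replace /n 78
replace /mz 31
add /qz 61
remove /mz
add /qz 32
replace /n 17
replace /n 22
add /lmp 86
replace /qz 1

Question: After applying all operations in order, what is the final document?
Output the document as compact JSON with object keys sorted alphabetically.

Answer: {"lmp":86,"n":22,"qz":1}

Derivation:
After op 1 (add /n/2 64): {"mz":{"k":7,"po":46,"weo":87,"x":65},"n":[72,82,64,55,13]}
After op 2 (replace /n/3 9): {"mz":{"k":7,"po":46,"weo":87,"x":65},"n":[72,82,64,9,13]}
After op 3 (add /n/2 50): {"mz":{"k":7,"po":46,"weo":87,"x":65},"n":[72,82,50,64,9,13]}
After op 4 (replace /n 97): {"mz":{"k":7,"po":46,"weo":87,"x":65},"n":97}
After op 5 (add /mz/e 76): {"mz":{"e":76,"k":7,"po":46,"weo":87,"x":65},"n":97}
After op 6 (remove /mz/x): {"mz":{"e":76,"k":7,"po":46,"weo":87},"n":97}
After op 7 (remove /mz/po): {"mz":{"e":76,"k":7,"weo":87},"n":97}
After op 8 (replace /mz/weo 50): {"mz":{"e":76,"k":7,"weo":50},"n":97}
After op 9 (replace /mz 44): {"mz":44,"n":97}
After op 10 (replace /mz 18): {"mz":18,"n":97}
After op 11 (replace /n 78): {"mz":18,"n":78}
After op 12 (replace /mz 31): {"mz":31,"n":78}
After op 13 (add /qz 61): {"mz":31,"n":78,"qz":61}
After op 14 (remove /mz): {"n":78,"qz":61}
After op 15 (add /qz 32): {"n":78,"qz":32}
After op 16 (replace /n 17): {"n":17,"qz":32}
After op 17 (replace /n 22): {"n":22,"qz":32}
After op 18 (add /lmp 86): {"lmp":86,"n":22,"qz":32}
After op 19 (replace /qz 1): {"lmp":86,"n":22,"qz":1}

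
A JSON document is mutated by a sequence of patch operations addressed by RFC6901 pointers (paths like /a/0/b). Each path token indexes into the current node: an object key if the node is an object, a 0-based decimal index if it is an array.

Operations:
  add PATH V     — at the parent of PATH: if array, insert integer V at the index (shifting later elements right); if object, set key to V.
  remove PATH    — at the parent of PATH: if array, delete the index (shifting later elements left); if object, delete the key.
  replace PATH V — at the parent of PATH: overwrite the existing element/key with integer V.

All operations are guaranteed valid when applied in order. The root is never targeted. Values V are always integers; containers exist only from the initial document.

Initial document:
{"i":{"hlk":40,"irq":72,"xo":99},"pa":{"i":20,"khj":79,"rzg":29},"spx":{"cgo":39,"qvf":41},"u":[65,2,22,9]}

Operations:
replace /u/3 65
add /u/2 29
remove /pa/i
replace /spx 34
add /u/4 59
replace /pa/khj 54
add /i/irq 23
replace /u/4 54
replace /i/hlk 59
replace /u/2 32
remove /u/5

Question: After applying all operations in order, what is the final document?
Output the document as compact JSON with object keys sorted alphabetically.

After op 1 (replace /u/3 65): {"i":{"hlk":40,"irq":72,"xo":99},"pa":{"i":20,"khj":79,"rzg":29},"spx":{"cgo":39,"qvf":41},"u":[65,2,22,65]}
After op 2 (add /u/2 29): {"i":{"hlk":40,"irq":72,"xo":99},"pa":{"i":20,"khj":79,"rzg":29},"spx":{"cgo":39,"qvf":41},"u":[65,2,29,22,65]}
After op 3 (remove /pa/i): {"i":{"hlk":40,"irq":72,"xo":99},"pa":{"khj":79,"rzg":29},"spx":{"cgo":39,"qvf":41},"u":[65,2,29,22,65]}
After op 4 (replace /spx 34): {"i":{"hlk":40,"irq":72,"xo":99},"pa":{"khj":79,"rzg":29},"spx":34,"u":[65,2,29,22,65]}
After op 5 (add /u/4 59): {"i":{"hlk":40,"irq":72,"xo":99},"pa":{"khj":79,"rzg":29},"spx":34,"u":[65,2,29,22,59,65]}
After op 6 (replace /pa/khj 54): {"i":{"hlk":40,"irq":72,"xo":99},"pa":{"khj":54,"rzg":29},"spx":34,"u":[65,2,29,22,59,65]}
After op 7 (add /i/irq 23): {"i":{"hlk":40,"irq":23,"xo":99},"pa":{"khj":54,"rzg":29},"spx":34,"u":[65,2,29,22,59,65]}
After op 8 (replace /u/4 54): {"i":{"hlk":40,"irq":23,"xo":99},"pa":{"khj":54,"rzg":29},"spx":34,"u":[65,2,29,22,54,65]}
After op 9 (replace /i/hlk 59): {"i":{"hlk":59,"irq":23,"xo":99},"pa":{"khj":54,"rzg":29},"spx":34,"u":[65,2,29,22,54,65]}
After op 10 (replace /u/2 32): {"i":{"hlk":59,"irq":23,"xo":99},"pa":{"khj":54,"rzg":29},"spx":34,"u":[65,2,32,22,54,65]}
After op 11 (remove /u/5): {"i":{"hlk":59,"irq":23,"xo":99},"pa":{"khj":54,"rzg":29},"spx":34,"u":[65,2,32,22,54]}

Answer: {"i":{"hlk":59,"irq":23,"xo":99},"pa":{"khj":54,"rzg":29},"spx":34,"u":[65,2,32,22,54]}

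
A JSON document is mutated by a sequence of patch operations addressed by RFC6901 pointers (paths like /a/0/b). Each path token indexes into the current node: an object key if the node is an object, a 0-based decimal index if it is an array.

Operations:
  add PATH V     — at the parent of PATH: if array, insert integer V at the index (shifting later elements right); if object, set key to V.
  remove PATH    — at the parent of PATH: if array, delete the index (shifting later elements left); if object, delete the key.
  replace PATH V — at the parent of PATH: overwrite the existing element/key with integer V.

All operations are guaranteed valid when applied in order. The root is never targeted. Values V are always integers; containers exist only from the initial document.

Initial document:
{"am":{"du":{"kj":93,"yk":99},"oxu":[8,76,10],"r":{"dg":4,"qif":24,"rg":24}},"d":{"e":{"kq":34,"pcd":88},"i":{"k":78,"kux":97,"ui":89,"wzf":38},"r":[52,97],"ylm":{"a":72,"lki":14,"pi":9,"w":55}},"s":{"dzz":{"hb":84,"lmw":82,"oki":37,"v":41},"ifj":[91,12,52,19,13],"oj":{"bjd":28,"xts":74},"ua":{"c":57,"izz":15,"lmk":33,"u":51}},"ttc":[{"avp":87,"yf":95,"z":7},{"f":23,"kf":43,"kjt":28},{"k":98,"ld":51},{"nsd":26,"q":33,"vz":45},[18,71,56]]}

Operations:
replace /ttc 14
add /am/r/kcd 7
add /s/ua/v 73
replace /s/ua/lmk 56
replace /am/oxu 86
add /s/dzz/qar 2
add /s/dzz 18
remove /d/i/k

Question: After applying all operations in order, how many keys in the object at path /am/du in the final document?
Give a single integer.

Answer: 2

Derivation:
After op 1 (replace /ttc 14): {"am":{"du":{"kj":93,"yk":99},"oxu":[8,76,10],"r":{"dg":4,"qif":24,"rg":24}},"d":{"e":{"kq":34,"pcd":88},"i":{"k":78,"kux":97,"ui":89,"wzf":38},"r":[52,97],"ylm":{"a":72,"lki":14,"pi":9,"w":55}},"s":{"dzz":{"hb":84,"lmw":82,"oki":37,"v":41},"ifj":[91,12,52,19,13],"oj":{"bjd":28,"xts":74},"ua":{"c":57,"izz":15,"lmk":33,"u":51}},"ttc":14}
After op 2 (add /am/r/kcd 7): {"am":{"du":{"kj":93,"yk":99},"oxu":[8,76,10],"r":{"dg":4,"kcd":7,"qif":24,"rg":24}},"d":{"e":{"kq":34,"pcd":88},"i":{"k":78,"kux":97,"ui":89,"wzf":38},"r":[52,97],"ylm":{"a":72,"lki":14,"pi":9,"w":55}},"s":{"dzz":{"hb":84,"lmw":82,"oki":37,"v":41},"ifj":[91,12,52,19,13],"oj":{"bjd":28,"xts":74},"ua":{"c":57,"izz":15,"lmk":33,"u":51}},"ttc":14}
After op 3 (add /s/ua/v 73): {"am":{"du":{"kj":93,"yk":99},"oxu":[8,76,10],"r":{"dg":4,"kcd":7,"qif":24,"rg":24}},"d":{"e":{"kq":34,"pcd":88},"i":{"k":78,"kux":97,"ui":89,"wzf":38},"r":[52,97],"ylm":{"a":72,"lki":14,"pi":9,"w":55}},"s":{"dzz":{"hb":84,"lmw":82,"oki":37,"v":41},"ifj":[91,12,52,19,13],"oj":{"bjd":28,"xts":74},"ua":{"c":57,"izz":15,"lmk":33,"u":51,"v":73}},"ttc":14}
After op 4 (replace /s/ua/lmk 56): {"am":{"du":{"kj":93,"yk":99},"oxu":[8,76,10],"r":{"dg":4,"kcd":7,"qif":24,"rg":24}},"d":{"e":{"kq":34,"pcd":88},"i":{"k":78,"kux":97,"ui":89,"wzf":38},"r":[52,97],"ylm":{"a":72,"lki":14,"pi":9,"w":55}},"s":{"dzz":{"hb":84,"lmw":82,"oki":37,"v":41},"ifj":[91,12,52,19,13],"oj":{"bjd":28,"xts":74},"ua":{"c":57,"izz":15,"lmk":56,"u":51,"v":73}},"ttc":14}
After op 5 (replace /am/oxu 86): {"am":{"du":{"kj":93,"yk":99},"oxu":86,"r":{"dg":4,"kcd":7,"qif":24,"rg":24}},"d":{"e":{"kq":34,"pcd":88},"i":{"k":78,"kux":97,"ui":89,"wzf":38},"r":[52,97],"ylm":{"a":72,"lki":14,"pi":9,"w":55}},"s":{"dzz":{"hb":84,"lmw":82,"oki":37,"v":41},"ifj":[91,12,52,19,13],"oj":{"bjd":28,"xts":74},"ua":{"c":57,"izz":15,"lmk":56,"u":51,"v":73}},"ttc":14}
After op 6 (add /s/dzz/qar 2): {"am":{"du":{"kj":93,"yk":99},"oxu":86,"r":{"dg":4,"kcd":7,"qif":24,"rg":24}},"d":{"e":{"kq":34,"pcd":88},"i":{"k":78,"kux":97,"ui":89,"wzf":38},"r":[52,97],"ylm":{"a":72,"lki":14,"pi":9,"w":55}},"s":{"dzz":{"hb":84,"lmw":82,"oki":37,"qar":2,"v":41},"ifj":[91,12,52,19,13],"oj":{"bjd":28,"xts":74},"ua":{"c":57,"izz":15,"lmk":56,"u":51,"v":73}},"ttc":14}
After op 7 (add /s/dzz 18): {"am":{"du":{"kj":93,"yk":99},"oxu":86,"r":{"dg":4,"kcd":7,"qif":24,"rg":24}},"d":{"e":{"kq":34,"pcd":88},"i":{"k":78,"kux":97,"ui":89,"wzf":38},"r":[52,97],"ylm":{"a":72,"lki":14,"pi":9,"w":55}},"s":{"dzz":18,"ifj":[91,12,52,19,13],"oj":{"bjd":28,"xts":74},"ua":{"c":57,"izz":15,"lmk":56,"u":51,"v":73}},"ttc":14}
After op 8 (remove /d/i/k): {"am":{"du":{"kj":93,"yk":99},"oxu":86,"r":{"dg":4,"kcd":7,"qif":24,"rg":24}},"d":{"e":{"kq":34,"pcd":88},"i":{"kux":97,"ui":89,"wzf":38},"r":[52,97],"ylm":{"a":72,"lki":14,"pi":9,"w":55}},"s":{"dzz":18,"ifj":[91,12,52,19,13],"oj":{"bjd":28,"xts":74},"ua":{"c":57,"izz":15,"lmk":56,"u":51,"v":73}},"ttc":14}
Size at path /am/du: 2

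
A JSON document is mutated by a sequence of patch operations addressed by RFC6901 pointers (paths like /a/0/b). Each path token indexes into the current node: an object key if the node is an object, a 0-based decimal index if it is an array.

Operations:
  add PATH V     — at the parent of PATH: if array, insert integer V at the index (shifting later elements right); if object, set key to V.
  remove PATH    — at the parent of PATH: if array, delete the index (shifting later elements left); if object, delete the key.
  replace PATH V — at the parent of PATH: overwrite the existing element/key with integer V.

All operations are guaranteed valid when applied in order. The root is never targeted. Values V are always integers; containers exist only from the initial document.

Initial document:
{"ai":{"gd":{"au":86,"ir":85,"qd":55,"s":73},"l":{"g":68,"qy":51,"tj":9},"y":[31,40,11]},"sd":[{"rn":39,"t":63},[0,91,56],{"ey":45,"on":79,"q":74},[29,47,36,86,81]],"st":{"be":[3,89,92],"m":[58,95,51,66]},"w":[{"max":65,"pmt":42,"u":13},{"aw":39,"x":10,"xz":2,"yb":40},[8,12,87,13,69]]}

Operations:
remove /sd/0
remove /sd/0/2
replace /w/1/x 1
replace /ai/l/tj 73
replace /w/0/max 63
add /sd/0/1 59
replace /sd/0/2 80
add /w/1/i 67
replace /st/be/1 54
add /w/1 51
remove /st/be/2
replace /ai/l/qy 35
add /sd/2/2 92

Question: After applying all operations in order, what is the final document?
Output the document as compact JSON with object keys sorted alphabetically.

After op 1 (remove /sd/0): {"ai":{"gd":{"au":86,"ir":85,"qd":55,"s":73},"l":{"g":68,"qy":51,"tj":9},"y":[31,40,11]},"sd":[[0,91,56],{"ey":45,"on":79,"q":74},[29,47,36,86,81]],"st":{"be":[3,89,92],"m":[58,95,51,66]},"w":[{"max":65,"pmt":42,"u":13},{"aw":39,"x":10,"xz":2,"yb":40},[8,12,87,13,69]]}
After op 2 (remove /sd/0/2): {"ai":{"gd":{"au":86,"ir":85,"qd":55,"s":73},"l":{"g":68,"qy":51,"tj":9},"y":[31,40,11]},"sd":[[0,91],{"ey":45,"on":79,"q":74},[29,47,36,86,81]],"st":{"be":[3,89,92],"m":[58,95,51,66]},"w":[{"max":65,"pmt":42,"u":13},{"aw":39,"x":10,"xz":2,"yb":40},[8,12,87,13,69]]}
After op 3 (replace /w/1/x 1): {"ai":{"gd":{"au":86,"ir":85,"qd":55,"s":73},"l":{"g":68,"qy":51,"tj":9},"y":[31,40,11]},"sd":[[0,91],{"ey":45,"on":79,"q":74},[29,47,36,86,81]],"st":{"be":[3,89,92],"m":[58,95,51,66]},"w":[{"max":65,"pmt":42,"u":13},{"aw":39,"x":1,"xz":2,"yb":40},[8,12,87,13,69]]}
After op 4 (replace /ai/l/tj 73): {"ai":{"gd":{"au":86,"ir":85,"qd":55,"s":73},"l":{"g":68,"qy":51,"tj":73},"y":[31,40,11]},"sd":[[0,91],{"ey":45,"on":79,"q":74},[29,47,36,86,81]],"st":{"be":[3,89,92],"m":[58,95,51,66]},"w":[{"max":65,"pmt":42,"u":13},{"aw":39,"x":1,"xz":2,"yb":40},[8,12,87,13,69]]}
After op 5 (replace /w/0/max 63): {"ai":{"gd":{"au":86,"ir":85,"qd":55,"s":73},"l":{"g":68,"qy":51,"tj":73},"y":[31,40,11]},"sd":[[0,91],{"ey":45,"on":79,"q":74},[29,47,36,86,81]],"st":{"be":[3,89,92],"m":[58,95,51,66]},"w":[{"max":63,"pmt":42,"u":13},{"aw":39,"x":1,"xz":2,"yb":40},[8,12,87,13,69]]}
After op 6 (add /sd/0/1 59): {"ai":{"gd":{"au":86,"ir":85,"qd":55,"s":73},"l":{"g":68,"qy":51,"tj":73},"y":[31,40,11]},"sd":[[0,59,91],{"ey":45,"on":79,"q":74},[29,47,36,86,81]],"st":{"be":[3,89,92],"m":[58,95,51,66]},"w":[{"max":63,"pmt":42,"u":13},{"aw":39,"x":1,"xz":2,"yb":40},[8,12,87,13,69]]}
After op 7 (replace /sd/0/2 80): {"ai":{"gd":{"au":86,"ir":85,"qd":55,"s":73},"l":{"g":68,"qy":51,"tj":73},"y":[31,40,11]},"sd":[[0,59,80],{"ey":45,"on":79,"q":74},[29,47,36,86,81]],"st":{"be":[3,89,92],"m":[58,95,51,66]},"w":[{"max":63,"pmt":42,"u":13},{"aw":39,"x":1,"xz":2,"yb":40},[8,12,87,13,69]]}
After op 8 (add /w/1/i 67): {"ai":{"gd":{"au":86,"ir":85,"qd":55,"s":73},"l":{"g":68,"qy":51,"tj":73},"y":[31,40,11]},"sd":[[0,59,80],{"ey":45,"on":79,"q":74},[29,47,36,86,81]],"st":{"be":[3,89,92],"m":[58,95,51,66]},"w":[{"max":63,"pmt":42,"u":13},{"aw":39,"i":67,"x":1,"xz":2,"yb":40},[8,12,87,13,69]]}
After op 9 (replace /st/be/1 54): {"ai":{"gd":{"au":86,"ir":85,"qd":55,"s":73},"l":{"g":68,"qy":51,"tj":73},"y":[31,40,11]},"sd":[[0,59,80],{"ey":45,"on":79,"q":74},[29,47,36,86,81]],"st":{"be":[3,54,92],"m":[58,95,51,66]},"w":[{"max":63,"pmt":42,"u":13},{"aw":39,"i":67,"x":1,"xz":2,"yb":40},[8,12,87,13,69]]}
After op 10 (add /w/1 51): {"ai":{"gd":{"au":86,"ir":85,"qd":55,"s":73},"l":{"g":68,"qy":51,"tj":73},"y":[31,40,11]},"sd":[[0,59,80],{"ey":45,"on":79,"q":74},[29,47,36,86,81]],"st":{"be":[3,54,92],"m":[58,95,51,66]},"w":[{"max":63,"pmt":42,"u":13},51,{"aw":39,"i":67,"x":1,"xz":2,"yb":40},[8,12,87,13,69]]}
After op 11 (remove /st/be/2): {"ai":{"gd":{"au":86,"ir":85,"qd":55,"s":73},"l":{"g":68,"qy":51,"tj":73},"y":[31,40,11]},"sd":[[0,59,80],{"ey":45,"on":79,"q":74},[29,47,36,86,81]],"st":{"be":[3,54],"m":[58,95,51,66]},"w":[{"max":63,"pmt":42,"u":13},51,{"aw":39,"i":67,"x":1,"xz":2,"yb":40},[8,12,87,13,69]]}
After op 12 (replace /ai/l/qy 35): {"ai":{"gd":{"au":86,"ir":85,"qd":55,"s":73},"l":{"g":68,"qy":35,"tj":73},"y":[31,40,11]},"sd":[[0,59,80],{"ey":45,"on":79,"q":74},[29,47,36,86,81]],"st":{"be":[3,54],"m":[58,95,51,66]},"w":[{"max":63,"pmt":42,"u":13},51,{"aw":39,"i":67,"x":1,"xz":2,"yb":40},[8,12,87,13,69]]}
After op 13 (add /sd/2/2 92): {"ai":{"gd":{"au":86,"ir":85,"qd":55,"s":73},"l":{"g":68,"qy":35,"tj":73},"y":[31,40,11]},"sd":[[0,59,80],{"ey":45,"on":79,"q":74},[29,47,92,36,86,81]],"st":{"be":[3,54],"m":[58,95,51,66]},"w":[{"max":63,"pmt":42,"u":13},51,{"aw":39,"i":67,"x":1,"xz":2,"yb":40},[8,12,87,13,69]]}

Answer: {"ai":{"gd":{"au":86,"ir":85,"qd":55,"s":73},"l":{"g":68,"qy":35,"tj":73},"y":[31,40,11]},"sd":[[0,59,80],{"ey":45,"on":79,"q":74},[29,47,92,36,86,81]],"st":{"be":[3,54],"m":[58,95,51,66]},"w":[{"max":63,"pmt":42,"u":13},51,{"aw":39,"i":67,"x":1,"xz":2,"yb":40},[8,12,87,13,69]]}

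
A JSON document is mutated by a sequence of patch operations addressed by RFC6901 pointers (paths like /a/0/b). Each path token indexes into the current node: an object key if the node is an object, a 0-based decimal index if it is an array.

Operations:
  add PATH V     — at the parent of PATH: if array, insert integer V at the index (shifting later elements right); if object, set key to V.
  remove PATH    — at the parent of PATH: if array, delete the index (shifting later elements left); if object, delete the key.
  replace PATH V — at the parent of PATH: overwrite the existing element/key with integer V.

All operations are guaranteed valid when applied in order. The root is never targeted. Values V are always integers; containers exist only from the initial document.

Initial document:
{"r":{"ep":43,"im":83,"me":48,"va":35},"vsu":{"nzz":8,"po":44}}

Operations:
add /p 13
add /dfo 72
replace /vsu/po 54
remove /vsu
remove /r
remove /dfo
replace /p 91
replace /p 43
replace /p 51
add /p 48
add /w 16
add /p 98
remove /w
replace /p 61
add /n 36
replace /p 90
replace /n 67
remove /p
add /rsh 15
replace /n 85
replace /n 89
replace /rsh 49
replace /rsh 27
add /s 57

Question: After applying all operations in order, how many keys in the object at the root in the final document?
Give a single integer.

Answer: 3

Derivation:
After op 1 (add /p 13): {"p":13,"r":{"ep":43,"im":83,"me":48,"va":35},"vsu":{"nzz":8,"po":44}}
After op 2 (add /dfo 72): {"dfo":72,"p":13,"r":{"ep":43,"im":83,"me":48,"va":35},"vsu":{"nzz":8,"po":44}}
After op 3 (replace /vsu/po 54): {"dfo":72,"p":13,"r":{"ep":43,"im":83,"me":48,"va":35},"vsu":{"nzz":8,"po":54}}
After op 4 (remove /vsu): {"dfo":72,"p":13,"r":{"ep":43,"im":83,"me":48,"va":35}}
After op 5 (remove /r): {"dfo":72,"p":13}
After op 6 (remove /dfo): {"p":13}
After op 7 (replace /p 91): {"p":91}
After op 8 (replace /p 43): {"p":43}
After op 9 (replace /p 51): {"p":51}
After op 10 (add /p 48): {"p":48}
After op 11 (add /w 16): {"p":48,"w":16}
After op 12 (add /p 98): {"p":98,"w":16}
After op 13 (remove /w): {"p":98}
After op 14 (replace /p 61): {"p":61}
After op 15 (add /n 36): {"n":36,"p":61}
After op 16 (replace /p 90): {"n":36,"p":90}
After op 17 (replace /n 67): {"n":67,"p":90}
After op 18 (remove /p): {"n":67}
After op 19 (add /rsh 15): {"n":67,"rsh":15}
After op 20 (replace /n 85): {"n":85,"rsh":15}
After op 21 (replace /n 89): {"n":89,"rsh":15}
After op 22 (replace /rsh 49): {"n":89,"rsh":49}
After op 23 (replace /rsh 27): {"n":89,"rsh":27}
After op 24 (add /s 57): {"n":89,"rsh":27,"s":57}
Size at the root: 3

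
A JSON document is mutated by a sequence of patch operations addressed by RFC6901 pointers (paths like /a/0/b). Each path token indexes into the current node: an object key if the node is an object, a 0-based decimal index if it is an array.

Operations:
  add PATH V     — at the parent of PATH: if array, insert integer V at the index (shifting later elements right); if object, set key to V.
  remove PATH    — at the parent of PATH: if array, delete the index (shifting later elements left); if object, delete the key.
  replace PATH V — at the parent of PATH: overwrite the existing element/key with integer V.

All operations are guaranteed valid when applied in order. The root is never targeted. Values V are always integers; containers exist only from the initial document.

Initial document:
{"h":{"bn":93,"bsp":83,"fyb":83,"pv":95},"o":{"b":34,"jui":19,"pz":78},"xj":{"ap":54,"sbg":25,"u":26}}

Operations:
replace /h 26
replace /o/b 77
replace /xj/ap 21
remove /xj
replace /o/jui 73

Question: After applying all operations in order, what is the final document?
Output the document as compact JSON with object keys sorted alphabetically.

After op 1 (replace /h 26): {"h":26,"o":{"b":34,"jui":19,"pz":78},"xj":{"ap":54,"sbg":25,"u":26}}
After op 2 (replace /o/b 77): {"h":26,"o":{"b":77,"jui":19,"pz":78},"xj":{"ap":54,"sbg":25,"u":26}}
After op 3 (replace /xj/ap 21): {"h":26,"o":{"b":77,"jui":19,"pz":78},"xj":{"ap":21,"sbg":25,"u":26}}
After op 4 (remove /xj): {"h":26,"o":{"b":77,"jui":19,"pz":78}}
After op 5 (replace /o/jui 73): {"h":26,"o":{"b":77,"jui":73,"pz":78}}

Answer: {"h":26,"o":{"b":77,"jui":73,"pz":78}}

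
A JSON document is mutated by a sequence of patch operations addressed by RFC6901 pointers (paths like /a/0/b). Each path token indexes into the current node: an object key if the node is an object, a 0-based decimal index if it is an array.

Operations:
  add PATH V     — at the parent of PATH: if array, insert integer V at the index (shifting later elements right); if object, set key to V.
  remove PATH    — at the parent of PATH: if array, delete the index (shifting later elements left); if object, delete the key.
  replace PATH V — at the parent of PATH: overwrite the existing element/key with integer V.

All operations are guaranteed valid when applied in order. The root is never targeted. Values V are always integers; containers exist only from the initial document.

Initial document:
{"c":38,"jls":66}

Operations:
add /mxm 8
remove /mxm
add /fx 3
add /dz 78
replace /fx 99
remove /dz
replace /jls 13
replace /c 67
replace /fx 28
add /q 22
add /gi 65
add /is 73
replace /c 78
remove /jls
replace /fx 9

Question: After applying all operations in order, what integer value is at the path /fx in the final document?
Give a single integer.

Answer: 9

Derivation:
After op 1 (add /mxm 8): {"c":38,"jls":66,"mxm":8}
After op 2 (remove /mxm): {"c":38,"jls":66}
After op 3 (add /fx 3): {"c":38,"fx":3,"jls":66}
After op 4 (add /dz 78): {"c":38,"dz":78,"fx":3,"jls":66}
After op 5 (replace /fx 99): {"c":38,"dz":78,"fx":99,"jls":66}
After op 6 (remove /dz): {"c":38,"fx":99,"jls":66}
After op 7 (replace /jls 13): {"c":38,"fx":99,"jls":13}
After op 8 (replace /c 67): {"c":67,"fx":99,"jls":13}
After op 9 (replace /fx 28): {"c":67,"fx":28,"jls":13}
After op 10 (add /q 22): {"c":67,"fx":28,"jls":13,"q":22}
After op 11 (add /gi 65): {"c":67,"fx":28,"gi":65,"jls":13,"q":22}
After op 12 (add /is 73): {"c":67,"fx":28,"gi":65,"is":73,"jls":13,"q":22}
After op 13 (replace /c 78): {"c":78,"fx":28,"gi":65,"is":73,"jls":13,"q":22}
After op 14 (remove /jls): {"c":78,"fx":28,"gi":65,"is":73,"q":22}
After op 15 (replace /fx 9): {"c":78,"fx":9,"gi":65,"is":73,"q":22}
Value at /fx: 9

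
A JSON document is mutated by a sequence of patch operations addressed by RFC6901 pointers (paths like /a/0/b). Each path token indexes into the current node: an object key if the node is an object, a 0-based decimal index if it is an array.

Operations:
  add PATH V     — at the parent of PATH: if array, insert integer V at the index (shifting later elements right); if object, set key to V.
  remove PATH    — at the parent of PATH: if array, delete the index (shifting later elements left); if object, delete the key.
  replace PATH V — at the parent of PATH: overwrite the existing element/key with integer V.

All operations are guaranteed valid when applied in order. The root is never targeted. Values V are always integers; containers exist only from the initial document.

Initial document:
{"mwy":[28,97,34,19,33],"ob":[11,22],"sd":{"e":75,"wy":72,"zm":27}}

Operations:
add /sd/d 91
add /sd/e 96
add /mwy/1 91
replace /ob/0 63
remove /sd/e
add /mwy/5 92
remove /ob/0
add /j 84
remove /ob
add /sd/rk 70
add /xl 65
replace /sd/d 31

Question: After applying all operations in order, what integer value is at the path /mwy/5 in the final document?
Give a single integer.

Answer: 92

Derivation:
After op 1 (add /sd/d 91): {"mwy":[28,97,34,19,33],"ob":[11,22],"sd":{"d":91,"e":75,"wy":72,"zm":27}}
After op 2 (add /sd/e 96): {"mwy":[28,97,34,19,33],"ob":[11,22],"sd":{"d":91,"e":96,"wy":72,"zm":27}}
After op 3 (add /mwy/1 91): {"mwy":[28,91,97,34,19,33],"ob":[11,22],"sd":{"d":91,"e":96,"wy":72,"zm":27}}
After op 4 (replace /ob/0 63): {"mwy":[28,91,97,34,19,33],"ob":[63,22],"sd":{"d":91,"e":96,"wy":72,"zm":27}}
After op 5 (remove /sd/e): {"mwy":[28,91,97,34,19,33],"ob":[63,22],"sd":{"d":91,"wy":72,"zm":27}}
After op 6 (add /mwy/5 92): {"mwy":[28,91,97,34,19,92,33],"ob":[63,22],"sd":{"d":91,"wy":72,"zm":27}}
After op 7 (remove /ob/0): {"mwy":[28,91,97,34,19,92,33],"ob":[22],"sd":{"d":91,"wy":72,"zm":27}}
After op 8 (add /j 84): {"j":84,"mwy":[28,91,97,34,19,92,33],"ob":[22],"sd":{"d":91,"wy":72,"zm":27}}
After op 9 (remove /ob): {"j":84,"mwy":[28,91,97,34,19,92,33],"sd":{"d":91,"wy":72,"zm":27}}
After op 10 (add /sd/rk 70): {"j":84,"mwy":[28,91,97,34,19,92,33],"sd":{"d":91,"rk":70,"wy":72,"zm":27}}
After op 11 (add /xl 65): {"j":84,"mwy":[28,91,97,34,19,92,33],"sd":{"d":91,"rk":70,"wy":72,"zm":27},"xl":65}
After op 12 (replace /sd/d 31): {"j":84,"mwy":[28,91,97,34,19,92,33],"sd":{"d":31,"rk":70,"wy":72,"zm":27},"xl":65}
Value at /mwy/5: 92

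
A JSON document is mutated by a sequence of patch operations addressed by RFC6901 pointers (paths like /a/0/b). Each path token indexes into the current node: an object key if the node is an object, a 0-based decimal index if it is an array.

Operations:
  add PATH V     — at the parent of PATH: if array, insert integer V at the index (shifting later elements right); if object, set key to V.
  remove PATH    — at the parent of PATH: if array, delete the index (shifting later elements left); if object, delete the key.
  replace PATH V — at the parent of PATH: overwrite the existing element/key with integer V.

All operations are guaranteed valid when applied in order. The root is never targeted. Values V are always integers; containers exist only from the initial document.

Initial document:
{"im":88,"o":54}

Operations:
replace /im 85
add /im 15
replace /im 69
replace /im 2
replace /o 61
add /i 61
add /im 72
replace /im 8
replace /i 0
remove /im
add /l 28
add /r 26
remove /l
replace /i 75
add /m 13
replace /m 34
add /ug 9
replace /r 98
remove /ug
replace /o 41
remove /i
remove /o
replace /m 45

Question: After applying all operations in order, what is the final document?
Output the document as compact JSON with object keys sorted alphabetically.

Answer: {"m":45,"r":98}

Derivation:
After op 1 (replace /im 85): {"im":85,"o":54}
After op 2 (add /im 15): {"im":15,"o":54}
After op 3 (replace /im 69): {"im":69,"o":54}
After op 4 (replace /im 2): {"im":2,"o":54}
After op 5 (replace /o 61): {"im":2,"o":61}
After op 6 (add /i 61): {"i":61,"im":2,"o":61}
After op 7 (add /im 72): {"i":61,"im":72,"o":61}
After op 8 (replace /im 8): {"i":61,"im":8,"o":61}
After op 9 (replace /i 0): {"i":0,"im":8,"o":61}
After op 10 (remove /im): {"i":0,"o":61}
After op 11 (add /l 28): {"i":0,"l":28,"o":61}
After op 12 (add /r 26): {"i":0,"l":28,"o":61,"r":26}
After op 13 (remove /l): {"i":0,"o":61,"r":26}
After op 14 (replace /i 75): {"i":75,"o":61,"r":26}
After op 15 (add /m 13): {"i":75,"m":13,"o":61,"r":26}
After op 16 (replace /m 34): {"i":75,"m":34,"o":61,"r":26}
After op 17 (add /ug 9): {"i":75,"m":34,"o":61,"r":26,"ug":9}
After op 18 (replace /r 98): {"i":75,"m":34,"o":61,"r":98,"ug":9}
After op 19 (remove /ug): {"i":75,"m":34,"o":61,"r":98}
After op 20 (replace /o 41): {"i":75,"m":34,"o":41,"r":98}
After op 21 (remove /i): {"m":34,"o":41,"r":98}
After op 22 (remove /o): {"m":34,"r":98}
After op 23 (replace /m 45): {"m":45,"r":98}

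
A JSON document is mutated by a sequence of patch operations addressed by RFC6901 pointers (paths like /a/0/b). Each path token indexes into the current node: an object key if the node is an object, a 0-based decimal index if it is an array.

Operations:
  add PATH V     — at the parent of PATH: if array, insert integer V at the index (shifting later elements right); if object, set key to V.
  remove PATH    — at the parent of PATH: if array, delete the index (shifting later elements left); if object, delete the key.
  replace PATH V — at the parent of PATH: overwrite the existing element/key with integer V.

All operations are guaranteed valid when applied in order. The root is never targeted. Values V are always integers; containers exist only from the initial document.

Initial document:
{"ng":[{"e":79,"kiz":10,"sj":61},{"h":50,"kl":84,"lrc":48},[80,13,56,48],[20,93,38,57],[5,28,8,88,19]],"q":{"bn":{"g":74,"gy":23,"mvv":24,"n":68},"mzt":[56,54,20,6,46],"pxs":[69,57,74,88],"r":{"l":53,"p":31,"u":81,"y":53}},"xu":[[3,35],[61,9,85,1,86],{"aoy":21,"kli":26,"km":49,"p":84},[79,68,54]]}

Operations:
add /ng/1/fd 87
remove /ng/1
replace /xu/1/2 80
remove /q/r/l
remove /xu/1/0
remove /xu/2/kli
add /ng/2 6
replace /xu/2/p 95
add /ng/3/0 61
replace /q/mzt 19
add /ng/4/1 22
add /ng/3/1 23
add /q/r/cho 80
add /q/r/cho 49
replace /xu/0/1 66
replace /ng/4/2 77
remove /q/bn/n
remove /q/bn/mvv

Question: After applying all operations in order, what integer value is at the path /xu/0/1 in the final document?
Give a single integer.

After op 1 (add /ng/1/fd 87): {"ng":[{"e":79,"kiz":10,"sj":61},{"fd":87,"h":50,"kl":84,"lrc":48},[80,13,56,48],[20,93,38,57],[5,28,8,88,19]],"q":{"bn":{"g":74,"gy":23,"mvv":24,"n":68},"mzt":[56,54,20,6,46],"pxs":[69,57,74,88],"r":{"l":53,"p":31,"u":81,"y":53}},"xu":[[3,35],[61,9,85,1,86],{"aoy":21,"kli":26,"km":49,"p":84},[79,68,54]]}
After op 2 (remove /ng/1): {"ng":[{"e":79,"kiz":10,"sj":61},[80,13,56,48],[20,93,38,57],[5,28,8,88,19]],"q":{"bn":{"g":74,"gy":23,"mvv":24,"n":68},"mzt":[56,54,20,6,46],"pxs":[69,57,74,88],"r":{"l":53,"p":31,"u":81,"y":53}},"xu":[[3,35],[61,9,85,1,86],{"aoy":21,"kli":26,"km":49,"p":84},[79,68,54]]}
After op 3 (replace /xu/1/2 80): {"ng":[{"e":79,"kiz":10,"sj":61},[80,13,56,48],[20,93,38,57],[5,28,8,88,19]],"q":{"bn":{"g":74,"gy":23,"mvv":24,"n":68},"mzt":[56,54,20,6,46],"pxs":[69,57,74,88],"r":{"l":53,"p":31,"u":81,"y":53}},"xu":[[3,35],[61,9,80,1,86],{"aoy":21,"kli":26,"km":49,"p":84},[79,68,54]]}
After op 4 (remove /q/r/l): {"ng":[{"e":79,"kiz":10,"sj":61},[80,13,56,48],[20,93,38,57],[5,28,8,88,19]],"q":{"bn":{"g":74,"gy":23,"mvv":24,"n":68},"mzt":[56,54,20,6,46],"pxs":[69,57,74,88],"r":{"p":31,"u":81,"y":53}},"xu":[[3,35],[61,9,80,1,86],{"aoy":21,"kli":26,"km":49,"p":84},[79,68,54]]}
After op 5 (remove /xu/1/0): {"ng":[{"e":79,"kiz":10,"sj":61},[80,13,56,48],[20,93,38,57],[5,28,8,88,19]],"q":{"bn":{"g":74,"gy":23,"mvv":24,"n":68},"mzt":[56,54,20,6,46],"pxs":[69,57,74,88],"r":{"p":31,"u":81,"y":53}},"xu":[[3,35],[9,80,1,86],{"aoy":21,"kli":26,"km":49,"p":84},[79,68,54]]}
After op 6 (remove /xu/2/kli): {"ng":[{"e":79,"kiz":10,"sj":61},[80,13,56,48],[20,93,38,57],[5,28,8,88,19]],"q":{"bn":{"g":74,"gy":23,"mvv":24,"n":68},"mzt":[56,54,20,6,46],"pxs":[69,57,74,88],"r":{"p":31,"u":81,"y":53}},"xu":[[3,35],[9,80,1,86],{"aoy":21,"km":49,"p":84},[79,68,54]]}
After op 7 (add /ng/2 6): {"ng":[{"e":79,"kiz":10,"sj":61},[80,13,56,48],6,[20,93,38,57],[5,28,8,88,19]],"q":{"bn":{"g":74,"gy":23,"mvv":24,"n":68},"mzt":[56,54,20,6,46],"pxs":[69,57,74,88],"r":{"p":31,"u":81,"y":53}},"xu":[[3,35],[9,80,1,86],{"aoy":21,"km":49,"p":84},[79,68,54]]}
After op 8 (replace /xu/2/p 95): {"ng":[{"e":79,"kiz":10,"sj":61},[80,13,56,48],6,[20,93,38,57],[5,28,8,88,19]],"q":{"bn":{"g":74,"gy":23,"mvv":24,"n":68},"mzt":[56,54,20,6,46],"pxs":[69,57,74,88],"r":{"p":31,"u":81,"y":53}},"xu":[[3,35],[9,80,1,86],{"aoy":21,"km":49,"p":95},[79,68,54]]}
After op 9 (add /ng/3/0 61): {"ng":[{"e":79,"kiz":10,"sj":61},[80,13,56,48],6,[61,20,93,38,57],[5,28,8,88,19]],"q":{"bn":{"g":74,"gy":23,"mvv":24,"n":68},"mzt":[56,54,20,6,46],"pxs":[69,57,74,88],"r":{"p":31,"u":81,"y":53}},"xu":[[3,35],[9,80,1,86],{"aoy":21,"km":49,"p":95},[79,68,54]]}
After op 10 (replace /q/mzt 19): {"ng":[{"e":79,"kiz":10,"sj":61},[80,13,56,48],6,[61,20,93,38,57],[5,28,8,88,19]],"q":{"bn":{"g":74,"gy":23,"mvv":24,"n":68},"mzt":19,"pxs":[69,57,74,88],"r":{"p":31,"u":81,"y":53}},"xu":[[3,35],[9,80,1,86],{"aoy":21,"km":49,"p":95},[79,68,54]]}
After op 11 (add /ng/4/1 22): {"ng":[{"e":79,"kiz":10,"sj":61},[80,13,56,48],6,[61,20,93,38,57],[5,22,28,8,88,19]],"q":{"bn":{"g":74,"gy":23,"mvv":24,"n":68},"mzt":19,"pxs":[69,57,74,88],"r":{"p":31,"u":81,"y":53}},"xu":[[3,35],[9,80,1,86],{"aoy":21,"km":49,"p":95},[79,68,54]]}
After op 12 (add /ng/3/1 23): {"ng":[{"e":79,"kiz":10,"sj":61},[80,13,56,48],6,[61,23,20,93,38,57],[5,22,28,8,88,19]],"q":{"bn":{"g":74,"gy":23,"mvv":24,"n":68},"mzt":19,"pxs":[69,57,74,88],"r":{"p":31,"u":81,"y":53}},"xu":[[3,35],[9,80,1,86],{"aoy":21,"km":49,"p":95},[79,68,54]]}
After op 13 (add /q/r/cho 80): {"ng":[{"e":79,"kiz":10,"sj":61},[80,13,56,48],6,[61,23,20,93,38,57],[5,22,28,8,88,19]],"q":{"bn":{"g":74,"gy":23,"mvv":24,"n":68},"mzt":19,"pxs":[69,57,74,88],"r":{"cho":80,"p":31,"u":81,"y":53}},"xu":[[3,35],[9,80,1,86],{"aoy":21,"km":49,"p":95},[79,68,54]]}
After op 14 (add /q/r/cho 49): {"ng":[{"e":79,"kiz":10,"sj":61},[80,13,56,48],6,[61,23,20,93,38,57],[5,22,28,8,88,19]],"q":{"bn":{"g":74,"gy":23,"mvv":24,"n":68},"mzt":19,"pxs":[69,57,74,88],"r":{"cho":49,"p":31,"u":81,"y":53}},"xu":[[3,35],[9,80,1,86],{"aoy":21,"km":49,"p":95},[79,68,54]]}
After op 15 (replace /xu/0/1 66): {"ng":[{"e":79,"kiz":10,"sj":61},[80,13,56,48],6,[61,23,20,93,38,57],[5,22,28,8,88,19]],"q":{"bn":{"g":74,"gy":23,"mvv":24,"n":68},"mzt":19,"pxs":[69,57,74,88],"r":{"cho":49,"p":31,"u":81,"y":53}},"xu":[[3,66],[9,80,1,86],{"aoy":21,"km":49,"p":95},[79,68,54]]}
After op 16 (replace /ng/4/2 77): {"ng":[{"e":79,"kiz":10,"sj":61},[80,13,56,48],6,[61,23,20,93,38,57],[5,22,77,8,88,19]],"q":{"bn":{"g":74,"gy":23,"mvv":24,"n":68},"mzt":19,"pxs":[69,57,74,88],"r":{"cho":49,"p":31,"u":81,"y":53}},"xu":[[3,66],[9,80,1,86],{"aoy":21,"km":49,"p":95},[79,68,54]]}
After op 17 (remove /q/bn/n): {"ng":[{"e":79,"kiz":10,"sj":61},[80,13,56,48],6,[61,23,20,93,38,57],[5,22,77,8,88,19]],"q":{"bn":{"g":74,"gy":23,"mvv":24},"mzt":19,"pxs":[69,57,74,88],"r":{"cho":49,"p":31,"u":81,"y":53}},"xu":[[3,66],[9,80,1,86],{"aoy":21,"km":49,"p":95},[79,68,54]]}
After op 18 (remove /q/bn/mvv): {"ng":[{"e":79,"kiz":10,"sj":61},[80,13,56,48],6,[61,23,20,93,38,57],[5,22,77,8,88,19]],"q":{"bn":{"g":74,"gy":23},"mzt":19,"pxs":[69,57,74,88],"r":{"cho":49,"p":31,"u":81,"y":53}},"xu":[[3,66],[9,80,1,86],{"aoy":21,"km":49,"p":95},[79,68,54]]}
Value at /xu/0/1: 66

Answer: 66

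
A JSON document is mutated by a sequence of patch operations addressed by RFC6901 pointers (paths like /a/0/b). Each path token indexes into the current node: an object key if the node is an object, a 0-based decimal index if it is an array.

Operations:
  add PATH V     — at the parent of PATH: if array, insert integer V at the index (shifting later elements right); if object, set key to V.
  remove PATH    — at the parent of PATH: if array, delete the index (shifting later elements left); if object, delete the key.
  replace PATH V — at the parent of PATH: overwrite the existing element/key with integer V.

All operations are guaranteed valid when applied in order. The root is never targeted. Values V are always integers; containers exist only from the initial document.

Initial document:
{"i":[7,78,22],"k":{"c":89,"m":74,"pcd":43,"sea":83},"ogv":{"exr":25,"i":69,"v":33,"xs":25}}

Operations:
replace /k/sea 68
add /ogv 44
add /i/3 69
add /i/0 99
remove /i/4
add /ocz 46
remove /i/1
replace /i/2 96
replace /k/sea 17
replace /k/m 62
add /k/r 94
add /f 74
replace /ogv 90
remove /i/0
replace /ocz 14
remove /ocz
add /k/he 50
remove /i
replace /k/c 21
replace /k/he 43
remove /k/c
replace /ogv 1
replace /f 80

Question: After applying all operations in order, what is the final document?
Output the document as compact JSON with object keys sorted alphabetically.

Answer: {"f":80,"k":{"he":43,"m":62,"pcd":43,"r":94,"sea":17},"ogv":1}

Derivation:
After op 1 (replace /k/sea 68): {"i":[7,78,22],"k":{"c":89,"m":74,"pcd":43,"sea":68},"ogv":{"exr":25,"i":69,"v":33,"xs":25}}
After op 2 (add /ogv 44): {"i":[7,78,22],"k":{"c":89,"m":74,"pcd":43,"sea":68},"ogv":44}
After op 3 (add /i/3 69): {"i":[7,78,22,69],"k":{"c":89,"m":74,"pcd":43,"sea":68},"ogv":44}
After op 4 (add /i/0 99): {"i":[99,7,78,22,69],"k":{"c":89,"m":74,"pcd":43,"sea":68},"ogv":44}
After op 5 (remove /i/4): {"i":[99,7,78,22],"k":{"c":89,"m":74,"pcd":43,"sea":68},"ogv":44}
After op 6 (add /ocz 46): {"i":[99,7,78,22],"k":{"c":89,"m":74,"pcd":43,"sea":68},"ocz":46,"ogv":44}
After op 7 (remove /i/1): {"i":[99,78,22],"k":{"c":89,"m":74,"pcd":43,"sea":68},"ocz":46,"ogv":44}
After op 8 (replace /i/2 96): {"i":[99,78,96],"k":{"c":89,"m":74,"pcd":43,"sea":68},"ocz":46,"ogv":44}
After op 9 (replace /k/sea 17): {"i":[99,78,96],"k":{"c":89,"m":74,"pcd":43,"sea":17},"ocz":46,"ogv":44}
After op 10 (replace /k/m 62): {"i":[99,78,96],"k":{"c":89,"m":62,"pcd":43,"sea":17},"ocz":46,"ogv":44}
After op 11 (add /k/r 94): {"i":[99,78,96],"k":{"c":89,"m":62,"pcd":43,"r":94,"sea":17},"ocz":46,"ogv":44}
After op 12 (add /f 74): {"f":74,"i":[99,78,96],"k":{"c":89,"m":62,"pcd":43,"r":94,"sea":17},"ocz":46,"ogv":44}
After op 13 (replace /ogv 90): {"f":74,"i":[99,78,96],"k":{"c":89,"m":62,"pcd":43,"r":94,"sea":17},"ocz":46,"ogv":90}
After op 14 (remove /i/0): {"f":74,"i":[78,96],"k":{"c":89,"m":62,"pcd":43,"r":94,"sea":17},"ocz":46,"ogv":90}
After op 15 (replace /ocz 14): {"f":74,"i":[78,96],"k":{"c":89,"m":62,"pcd":43,"r":94,"sea":17},"ocz":14,"ogv":90}
After op 16 (remove /ocz): {"f":74,"i":[78,96],"k":{"c":89,"m":62,"pcd":43,"r":94,"sea":17},"ogv":90}
After op 17 (add /k/he 50): {"f":74,"i":[78,96],"k":{"c":89,"he":50,"m":62,"pcd":43,"r":94,"sea":17},"ogv":90}
After op 18 (remove /i): {"f":74,"k":{"c":89,"he":50,"m":62,"pcd":43,"r":94,"sea":17},"ogv":90}
After op 19 (replace /k/c 21): {"f":74,"k":{"c":21,"he":50,"m":62,"pcd":43,"r":94,"sea":17},"ogv":90}
After op 20 (replace /k/he 43): {"f":74,"k":{"c":21,"he":43,"m":62,"pcd":43,"r":94,"sea":17},"ogv":90}
After op 21 (remove /k/c): {"f":74,"k":{"he":43,"m":62,"pcd":43,"r":94,"sea":17},"ogv":90}
After op 22 (replace /ogv 1): {"f":74,"k":{"he":43,"m":62,"pcd":43,"r":94,"sea":17},"ogv":1}
After op 23 (replace /f 80): {"f":80,"k":{"he":43,"m":62,"pcd":43,"r":94,"sea":17},"ogv":1}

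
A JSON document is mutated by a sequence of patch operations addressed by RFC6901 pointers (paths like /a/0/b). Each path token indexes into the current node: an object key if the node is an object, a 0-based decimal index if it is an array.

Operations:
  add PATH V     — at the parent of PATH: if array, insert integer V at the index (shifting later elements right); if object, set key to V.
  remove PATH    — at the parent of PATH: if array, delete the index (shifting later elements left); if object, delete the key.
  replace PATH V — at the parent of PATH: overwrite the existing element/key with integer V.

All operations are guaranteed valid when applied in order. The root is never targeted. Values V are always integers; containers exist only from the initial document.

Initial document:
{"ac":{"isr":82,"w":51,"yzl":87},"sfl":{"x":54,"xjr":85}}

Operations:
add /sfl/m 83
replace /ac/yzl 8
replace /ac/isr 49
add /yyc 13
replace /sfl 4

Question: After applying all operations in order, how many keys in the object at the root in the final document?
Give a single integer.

Answer: 3

Derivation:
After op 1 (add /sfl/m 83): {"ac":{"isr":82,"w":51,"yzl":87},"sfl":{"m":83,"x":54,"xjr":85}}
After op 2 (replace /ac/yzl 8): {"ac":{"isr":82,"w":51,"yzl":8},"sfl":{"m":83,"x":54,"xjr":85}}
After op 3 (replace /ac/isr 49): {"ac":{"isr":49,"w":51,"yzl":8},"sfl":{"m":83,"x":54,"xjr":85}}
After op 4 (add /yyc 13): {"ac":{"isr":49,"w":51,"yzl":8},"sfl":{"m":83,"x":54,"xjr":85},"yyc":13}
After op 5 (replace /sfl 4): {"ac":{"isr":49,"w":51,"yzl":8},"sfl":4,"yyc":13}
Size at the root: 3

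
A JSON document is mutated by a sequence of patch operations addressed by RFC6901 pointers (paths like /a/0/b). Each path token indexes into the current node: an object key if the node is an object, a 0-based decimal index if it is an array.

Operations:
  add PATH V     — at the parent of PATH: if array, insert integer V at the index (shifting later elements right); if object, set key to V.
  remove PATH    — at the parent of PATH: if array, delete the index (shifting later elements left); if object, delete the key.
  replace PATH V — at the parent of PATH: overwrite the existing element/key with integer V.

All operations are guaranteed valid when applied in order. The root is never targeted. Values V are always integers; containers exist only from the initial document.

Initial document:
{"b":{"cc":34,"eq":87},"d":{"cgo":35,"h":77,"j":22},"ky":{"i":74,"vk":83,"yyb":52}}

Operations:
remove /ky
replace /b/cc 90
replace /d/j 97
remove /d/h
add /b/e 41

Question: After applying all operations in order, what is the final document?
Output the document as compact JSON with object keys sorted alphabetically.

After op 1 (remove /ky): {"b":{"cc":34,"eq":87},"d":{"cgo":35,"h":77,"j":22}}
After op 2 (replace /b/cc 90): {"b":{"cc":90,"eq":87},"d":{"cgo":35,"h":77,"j":22}}
After op 3 (replace /d/j 97): {"b":{"cc":90,"eq":87},"d":{"cgo":35,"h":77,"j":97}}
After op 4 (remove /d/h): {"b":{"cc":90,"eq":87},"d":{"cgo":35,"j":97}}
After op 5 (add /b/e 41): {"b":{"cc":90,"e":41,"eq":87},"d":{"cgo":35,"j":97}}

Answer: {"b":{"cc":90,"e":41,"eq":87},"d":{"cgo":35,"j":97}}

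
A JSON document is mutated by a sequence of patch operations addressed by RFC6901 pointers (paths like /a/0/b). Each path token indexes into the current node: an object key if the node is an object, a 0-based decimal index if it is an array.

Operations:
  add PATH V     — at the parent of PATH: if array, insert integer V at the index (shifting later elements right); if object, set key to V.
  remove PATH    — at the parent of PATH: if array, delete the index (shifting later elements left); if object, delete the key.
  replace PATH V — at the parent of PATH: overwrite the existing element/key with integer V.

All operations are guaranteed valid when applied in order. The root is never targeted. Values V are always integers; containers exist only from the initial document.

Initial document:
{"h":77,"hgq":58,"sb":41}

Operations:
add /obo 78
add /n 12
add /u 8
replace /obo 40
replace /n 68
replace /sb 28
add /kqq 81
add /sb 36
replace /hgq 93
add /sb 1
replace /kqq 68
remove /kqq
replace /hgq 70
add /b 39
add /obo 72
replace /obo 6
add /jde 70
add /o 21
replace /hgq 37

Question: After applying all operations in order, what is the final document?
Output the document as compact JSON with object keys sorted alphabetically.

After op 1 (add /obo 78): {"h":77,"hgq":58,"obo":78,"sb":41}
After op 2 (add /n 12): {"h":77,"hgq":58,"n":12,"obo":78,"sb":41}
After op 3 (add /u 8): {"h":77,"hgq":58,"n":12,"obo":78,"sb":41,"u":8}
After op 4 (replace /obo 40): {"h":77,"hgq":58,"n":12,"obo":40,"sb":41,"u":8}
After op 5 (replace /n 68): {"h":77,"hgq":58,"n":68,"obo":40,"sb":41,"u":8}
After op 6 (replace /sb 28): {"h":77,"hgq":58,"n":68,"obo":40,"sb":28,"u":8}
After op 7 (add /kqq 81): {"h":77,"hgq":58,"kqq":81,"n":68,"obo":40,"sb":28,"u":8}
After op 8 (add /sb 36): {"h":77,"hgq":58,"kqq":81,"n":68,"obo":40,"sb":36,"u":8}
After op 9 (replace /hgq 93): {"h":77,"hgq":93,"kqq":81,"n":68,"obo":40,"sb":36,"u":8}
After op 10 (add /sb 1): {"h":77,"hgq":93,"kqq":81,"n":68,"obo":40,"sb":1,"u":8}
After op 11 (replace /kqq 68): {"h":77,"hgq":93,"kqq":68,"n":68,"obo":40,"sb":1,"u":8}
After op 12 (remove /kqq): {"h":77,"hgq":93,"n":68,"obo":40,"sb":1,"u":8}
After op 13 (replace /hgq 70): {"h":77,"hgq":70,"n":68,"obo":40,"sb":1,"u":8}
After op 14 (add /b 39): {"b":39,"h":77,"hgq":70,"n":68,"obo":40,"sb":1,"u":8}
After op 15 (add /obo 72): {"b":39,"h":77,"hgq":70,"n":68,"obo":72,"sb":1,"u":8}
After op 16 (replace /obo 6): {"b":39,"h":77,"hgq":70,"n":68,"obo":6,"sb":1,"u":8}
After op 17 (add /jde 70): {"b":39,"h":77,"hgq":70,"jde":70,"n":68,"obo":6,"sb":1,"u":8}
After op 18 (add /o 21): {"b":39,"h":77,"hgq":70,"jde":70,"n":68,"o":21,"obo":6,"sb":1,"u":8}
After op 19 (replace /hgq 37): {"b":39,"h":77,"hgq":37,"jde":70,"n":68,"o":21,"obo":6,"sb":1,"u":8}

Answer: {"b":39,"h":77,"hgq":37,"jde":70,"n":68,"o":21,"obo":6,"sb":1,"u":8}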